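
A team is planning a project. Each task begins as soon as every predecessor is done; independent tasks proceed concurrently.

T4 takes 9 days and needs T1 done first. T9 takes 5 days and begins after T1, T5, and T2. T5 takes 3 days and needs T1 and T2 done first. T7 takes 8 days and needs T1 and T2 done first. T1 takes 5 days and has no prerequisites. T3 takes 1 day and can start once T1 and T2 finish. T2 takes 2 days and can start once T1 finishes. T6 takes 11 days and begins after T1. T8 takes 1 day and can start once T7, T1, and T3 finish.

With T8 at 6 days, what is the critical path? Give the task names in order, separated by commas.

T1, T2, T7, T8

Critical path before the change: T1→T2→T7→T8 = 5+2+8+1 = 16 giving 16 days.
T8 is on the critical path; changing it to 6 makes that path 21 days.
That remains the longest chain; total 21 days.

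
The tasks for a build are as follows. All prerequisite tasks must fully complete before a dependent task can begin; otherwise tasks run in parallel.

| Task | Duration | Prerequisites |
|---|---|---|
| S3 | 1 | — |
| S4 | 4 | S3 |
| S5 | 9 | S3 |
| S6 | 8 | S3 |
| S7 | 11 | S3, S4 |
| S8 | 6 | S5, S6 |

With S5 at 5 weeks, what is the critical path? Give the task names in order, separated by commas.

Critical path before the change: S3→S5→S8 = 1+9+6 = 16 giving 16 weeks.
S5 is on the critical path; changing it to 5 makes that path 12 weeks.
The binding chain switches to S3→S4→S7 = 1+4+11 = 16; finish 16 weeks.

S3, S4, S7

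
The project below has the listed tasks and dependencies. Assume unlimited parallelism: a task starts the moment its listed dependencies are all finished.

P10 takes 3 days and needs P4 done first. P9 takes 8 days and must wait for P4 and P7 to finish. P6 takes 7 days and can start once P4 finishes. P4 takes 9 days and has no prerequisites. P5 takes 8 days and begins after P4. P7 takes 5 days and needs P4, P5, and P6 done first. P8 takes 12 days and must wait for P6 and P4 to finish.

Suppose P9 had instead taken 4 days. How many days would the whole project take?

28

The binding path is P4→P5→P7→P9 = 9+8+5+8 = 30; finish at 30 days.
Since P9 is critical, the -4 change carries straight to that chain (now 26 days).
The binding chain switches to P4→P6→P8 = 9+7+12 = 28; finish 28 days.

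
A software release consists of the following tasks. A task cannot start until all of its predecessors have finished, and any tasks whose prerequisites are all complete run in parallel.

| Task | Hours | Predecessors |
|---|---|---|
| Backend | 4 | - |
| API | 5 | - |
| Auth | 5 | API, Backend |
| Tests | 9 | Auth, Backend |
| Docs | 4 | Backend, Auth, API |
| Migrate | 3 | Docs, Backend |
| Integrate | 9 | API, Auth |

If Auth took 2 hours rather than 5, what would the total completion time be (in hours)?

16

Actual critical path: API→Auth→Tests = 5+5+9 = 19 ⇒ 19 hours.
Since Auth is critical, the -3 change carries straight to that chain (now 16 hours).
The critical path is still API→Auth→Tests; finish is now 16 hours.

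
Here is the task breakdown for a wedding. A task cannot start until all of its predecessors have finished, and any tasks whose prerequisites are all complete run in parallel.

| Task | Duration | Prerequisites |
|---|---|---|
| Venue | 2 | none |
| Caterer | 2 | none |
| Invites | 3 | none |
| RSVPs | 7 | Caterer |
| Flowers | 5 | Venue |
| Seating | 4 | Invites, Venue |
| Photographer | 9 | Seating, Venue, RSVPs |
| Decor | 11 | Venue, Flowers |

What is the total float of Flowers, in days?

0

Venue→Flowers→Decor = 2+5+11 = 18 sets the makespan at 18 days.
The longest chain containing Flowers totals 18 days.
Slack of Flowers = 2 − 2 = 0 days.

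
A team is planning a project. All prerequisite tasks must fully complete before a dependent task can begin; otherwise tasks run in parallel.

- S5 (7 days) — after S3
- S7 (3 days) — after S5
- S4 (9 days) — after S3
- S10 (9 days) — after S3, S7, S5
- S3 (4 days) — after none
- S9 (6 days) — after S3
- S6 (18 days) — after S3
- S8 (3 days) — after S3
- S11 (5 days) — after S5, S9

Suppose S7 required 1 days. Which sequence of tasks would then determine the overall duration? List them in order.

The binding path is S3→S5→S7→S10 = 4+7+3+9 = 23; finish at 23 days.
Since S7 is critical, the -2 change carries straight to that chain (now 21 days).
New critical path: S3→S6 = 4+18 = 22 ⇒ 22 days.

S3, S6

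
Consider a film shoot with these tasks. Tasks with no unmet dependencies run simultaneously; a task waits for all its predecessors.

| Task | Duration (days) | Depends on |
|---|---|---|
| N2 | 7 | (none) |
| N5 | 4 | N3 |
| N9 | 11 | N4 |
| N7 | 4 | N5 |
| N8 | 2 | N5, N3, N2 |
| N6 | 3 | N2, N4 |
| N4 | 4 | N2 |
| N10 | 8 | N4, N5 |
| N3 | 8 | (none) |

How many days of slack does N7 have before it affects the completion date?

The longest chain is N2→N4→N9 = 7+4+11 = 22; overall finish 22 days.
Longest path through N7: 16 days (earliest finish 16, latest finish 22).
Float = 22 − 16 = 6.

6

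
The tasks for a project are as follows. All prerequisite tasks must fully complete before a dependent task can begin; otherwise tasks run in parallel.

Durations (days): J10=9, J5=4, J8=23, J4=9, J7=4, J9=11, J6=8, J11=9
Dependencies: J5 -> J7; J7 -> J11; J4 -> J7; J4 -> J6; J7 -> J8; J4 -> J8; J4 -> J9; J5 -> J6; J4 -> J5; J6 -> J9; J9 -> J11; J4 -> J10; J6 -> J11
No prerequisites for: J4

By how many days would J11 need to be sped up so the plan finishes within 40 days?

1

Current finish: 41 days; target: 40.
J11 is on every critical path, so each day cut from J11 cuts the finish by one (this holds down to a finish of 40).
Need 41 − 40 = 1 day off J11 → J11 becomes 8 days, finish becomes 40.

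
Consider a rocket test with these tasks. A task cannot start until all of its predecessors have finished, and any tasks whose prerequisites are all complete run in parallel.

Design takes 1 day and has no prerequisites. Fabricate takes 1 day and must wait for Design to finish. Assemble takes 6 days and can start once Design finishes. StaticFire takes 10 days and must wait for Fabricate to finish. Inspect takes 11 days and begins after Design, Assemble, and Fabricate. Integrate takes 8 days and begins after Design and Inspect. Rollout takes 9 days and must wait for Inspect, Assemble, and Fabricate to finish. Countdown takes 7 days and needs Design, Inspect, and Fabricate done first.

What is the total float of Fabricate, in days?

Design→Assemble→Inspect→Rollout = 1+6+11+9 = 27 sets the makespan at 27 days.
Longest path through Fabricate: 22 days (earliest finish 2, latest finish 7).
So Fabricate can slip 7 − 2 = 5 days.

5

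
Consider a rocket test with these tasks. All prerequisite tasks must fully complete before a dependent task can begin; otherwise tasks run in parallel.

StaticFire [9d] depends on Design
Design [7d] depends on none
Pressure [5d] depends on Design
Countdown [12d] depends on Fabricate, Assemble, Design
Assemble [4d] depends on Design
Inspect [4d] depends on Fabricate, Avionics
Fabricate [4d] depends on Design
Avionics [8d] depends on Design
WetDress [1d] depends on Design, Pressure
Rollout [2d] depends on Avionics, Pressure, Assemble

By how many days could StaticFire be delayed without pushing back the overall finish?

7

Design→Fabricate→Countdown = 7+4+12 = 23 sets the makespan at 23 days.
The longest chain containing StaticFire totals 16 days.
Float = 23 − 16 = 7.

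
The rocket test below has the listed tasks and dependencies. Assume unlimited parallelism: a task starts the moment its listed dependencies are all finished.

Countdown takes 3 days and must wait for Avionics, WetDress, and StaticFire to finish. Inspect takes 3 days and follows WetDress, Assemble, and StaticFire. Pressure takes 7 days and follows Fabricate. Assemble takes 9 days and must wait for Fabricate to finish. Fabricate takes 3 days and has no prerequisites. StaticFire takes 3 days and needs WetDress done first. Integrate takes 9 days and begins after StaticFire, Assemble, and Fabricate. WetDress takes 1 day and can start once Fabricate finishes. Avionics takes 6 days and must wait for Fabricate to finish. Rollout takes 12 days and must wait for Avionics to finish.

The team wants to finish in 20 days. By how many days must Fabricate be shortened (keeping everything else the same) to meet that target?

Current finish: 21 days; target: 20.
Fabricate is on every critical path, so each day cut from Fabricate cuts the finish by one (this holds down to a finish of 19).
Need 21 − 20 = 1 day off Fabricate → Fabricate becomes 2 days, finish becomes 20.

1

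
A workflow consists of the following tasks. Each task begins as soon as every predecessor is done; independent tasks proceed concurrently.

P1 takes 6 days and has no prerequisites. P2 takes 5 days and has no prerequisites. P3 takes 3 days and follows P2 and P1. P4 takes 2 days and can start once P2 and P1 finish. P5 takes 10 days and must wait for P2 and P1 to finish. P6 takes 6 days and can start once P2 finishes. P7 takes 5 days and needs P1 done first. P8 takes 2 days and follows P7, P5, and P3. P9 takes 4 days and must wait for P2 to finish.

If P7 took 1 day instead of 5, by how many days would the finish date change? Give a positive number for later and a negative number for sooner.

The binding path is P1→P5→P8 = 6+10+2 = 18; finish at 18 days.
P7 is off the critical path — its longest chain is 13 days, giving 5 of slack.
The critical path is still P1→P5→P8; finish is now 18 days.
Change in finish: 18 − 18 = +0 days.

0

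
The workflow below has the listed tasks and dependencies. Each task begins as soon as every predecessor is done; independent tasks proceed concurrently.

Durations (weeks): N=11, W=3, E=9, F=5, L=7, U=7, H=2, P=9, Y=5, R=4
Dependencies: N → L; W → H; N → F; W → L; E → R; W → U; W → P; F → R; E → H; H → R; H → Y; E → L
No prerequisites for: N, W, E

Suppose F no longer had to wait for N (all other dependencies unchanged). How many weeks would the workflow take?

Before: longest chain N→F→R = 11+5+4 = 20, finish 20.
Without N→F, F's earliest start moves from 11 to 0.
The longest chain is now N→L = 11+7 = 18, so the workflow takes 18 weeks.

18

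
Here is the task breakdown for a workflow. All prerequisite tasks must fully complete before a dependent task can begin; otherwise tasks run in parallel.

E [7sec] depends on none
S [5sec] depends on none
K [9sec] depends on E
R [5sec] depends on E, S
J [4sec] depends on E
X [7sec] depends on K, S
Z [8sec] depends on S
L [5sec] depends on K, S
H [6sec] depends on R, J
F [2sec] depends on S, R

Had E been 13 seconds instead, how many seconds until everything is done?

Baseline: E→K→X = 7+9+7 = 23 → 23 seconds.
E is on the critical path; changing it to 13 makes that path 29 seconds.
No other chain overtakes it, so the finish is 29 seconds.

29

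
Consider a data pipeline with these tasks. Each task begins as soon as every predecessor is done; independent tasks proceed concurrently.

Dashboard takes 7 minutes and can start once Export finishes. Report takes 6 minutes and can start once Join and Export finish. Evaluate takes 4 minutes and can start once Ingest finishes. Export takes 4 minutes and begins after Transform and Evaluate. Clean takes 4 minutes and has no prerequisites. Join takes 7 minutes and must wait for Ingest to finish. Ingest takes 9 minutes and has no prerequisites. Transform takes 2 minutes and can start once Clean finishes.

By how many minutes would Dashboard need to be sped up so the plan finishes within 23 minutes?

Current finish: 24 minutes; target: 23.
Dashboard is on every critical path, so each minute cut from Dashboard cuts the finish by one (this holds down to a finish of 23).
Need 24 − 23 = 1 minute off Dashboard → Dashboard becomes 6 minutes, finish becomes 23.

1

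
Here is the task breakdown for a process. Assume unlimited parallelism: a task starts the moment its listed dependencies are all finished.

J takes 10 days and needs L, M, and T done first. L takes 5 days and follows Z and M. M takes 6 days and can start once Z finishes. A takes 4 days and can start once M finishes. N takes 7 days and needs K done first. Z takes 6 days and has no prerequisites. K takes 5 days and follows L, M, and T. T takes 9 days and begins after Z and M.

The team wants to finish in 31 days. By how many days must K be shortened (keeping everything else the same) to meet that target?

Current finish: 33 days; target: 31.
K is on every critical path, so each day cut from K cuts the finish by one (this holds down to a finish of 31).
Need 33 − 31 = 2 days off K → K becomes 3 days, finish becomes 31.

2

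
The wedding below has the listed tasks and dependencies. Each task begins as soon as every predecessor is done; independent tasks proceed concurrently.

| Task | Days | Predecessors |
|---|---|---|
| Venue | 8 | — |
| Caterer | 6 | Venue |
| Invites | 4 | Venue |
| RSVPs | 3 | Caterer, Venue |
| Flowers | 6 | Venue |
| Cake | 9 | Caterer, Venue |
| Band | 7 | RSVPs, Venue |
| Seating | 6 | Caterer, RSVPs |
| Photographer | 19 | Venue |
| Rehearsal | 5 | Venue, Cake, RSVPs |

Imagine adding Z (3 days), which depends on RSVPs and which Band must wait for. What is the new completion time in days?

Originally the wedding takes 28 days.
With Z inserted, Band now waits for max(RSVPs, Venue, Z).
New critical path: Venue→Caterer→Cake→Rehearsal = 8+6+9+5 = 28 ⇒ 28 days.

28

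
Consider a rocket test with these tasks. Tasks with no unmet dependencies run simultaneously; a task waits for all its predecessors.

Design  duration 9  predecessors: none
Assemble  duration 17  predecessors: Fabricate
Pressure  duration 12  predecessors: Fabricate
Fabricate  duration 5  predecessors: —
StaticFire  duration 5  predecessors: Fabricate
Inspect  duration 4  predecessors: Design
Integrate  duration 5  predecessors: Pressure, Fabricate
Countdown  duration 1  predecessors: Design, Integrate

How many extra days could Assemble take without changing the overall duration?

1

The longest chain is Fabricate→Pressure→Integrate→Countdown = 5+12+5+1 = 23; overall finish 23 days.
Longest path through Assemble: 22 days (earliest finish 22, latest finish 23).
So Assemble can slip 23 − 22 = 1 day.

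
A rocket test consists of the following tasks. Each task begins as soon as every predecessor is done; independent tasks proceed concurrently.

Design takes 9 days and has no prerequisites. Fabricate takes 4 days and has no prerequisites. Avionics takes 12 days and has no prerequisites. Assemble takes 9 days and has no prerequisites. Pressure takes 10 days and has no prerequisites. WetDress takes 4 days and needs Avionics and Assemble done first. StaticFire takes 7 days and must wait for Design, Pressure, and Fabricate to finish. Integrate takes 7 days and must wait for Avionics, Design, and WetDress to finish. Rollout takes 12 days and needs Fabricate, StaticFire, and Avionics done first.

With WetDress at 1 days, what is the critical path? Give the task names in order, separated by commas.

Pressure, StaticFire, Rollout

As given, the longest chain is Pressure→StaticFire→Rollout = 10+7+12 = 29, so the finish is 29 days.
The longest path through WetDress is only 23 days, so WetDress has float 6.
No other chain overtakes it, so the finish is 29 days.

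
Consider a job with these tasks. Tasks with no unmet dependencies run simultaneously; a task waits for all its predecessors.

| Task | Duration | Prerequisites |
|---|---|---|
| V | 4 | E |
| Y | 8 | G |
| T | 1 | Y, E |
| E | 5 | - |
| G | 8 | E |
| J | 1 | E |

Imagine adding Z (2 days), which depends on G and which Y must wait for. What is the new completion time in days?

24

Originally the schedule takes 22 days.
With Z inserted, Y now waits for max(G, Z).
New critical path: E→G→Z→Y→T = 5+8+2+8+1 = 24 ⇒ 24 days.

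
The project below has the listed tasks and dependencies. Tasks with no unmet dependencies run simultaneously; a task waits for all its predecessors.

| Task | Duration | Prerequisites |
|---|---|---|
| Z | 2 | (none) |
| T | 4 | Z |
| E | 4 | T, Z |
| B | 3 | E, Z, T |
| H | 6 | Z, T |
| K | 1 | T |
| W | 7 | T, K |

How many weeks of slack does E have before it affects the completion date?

Z→T→K→W = 2+4+1+7 = 14 sets the makespan at 14 weeks.
E finishes as early as 10 and must finish by 11.
Float = 14 − 13 = 1.

1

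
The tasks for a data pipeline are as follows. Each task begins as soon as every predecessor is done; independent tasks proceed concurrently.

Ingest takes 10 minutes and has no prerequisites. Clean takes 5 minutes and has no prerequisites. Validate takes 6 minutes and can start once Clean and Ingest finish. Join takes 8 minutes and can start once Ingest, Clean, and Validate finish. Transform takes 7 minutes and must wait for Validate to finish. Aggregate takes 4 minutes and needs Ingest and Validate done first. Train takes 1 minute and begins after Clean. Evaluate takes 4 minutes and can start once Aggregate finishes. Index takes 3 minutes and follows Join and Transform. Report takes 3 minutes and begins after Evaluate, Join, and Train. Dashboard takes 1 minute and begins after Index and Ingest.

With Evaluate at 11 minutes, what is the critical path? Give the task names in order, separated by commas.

Actual critical path: Ingest→Validate→Join→Index→Dashboard = 10+6+8+3+1 = 28 ⇒ 28 minutes.
Evaluate is off the critical path — its longest chain is 27 minutes, giving 1 of slack.
The binding chain switches to Ingest→Validate→Aggregate→Evaluate→Report = 10+6+4+11+3 = 34; finish 34 minutes.

Ingest, Validate, Aggregate, Evaluate, Report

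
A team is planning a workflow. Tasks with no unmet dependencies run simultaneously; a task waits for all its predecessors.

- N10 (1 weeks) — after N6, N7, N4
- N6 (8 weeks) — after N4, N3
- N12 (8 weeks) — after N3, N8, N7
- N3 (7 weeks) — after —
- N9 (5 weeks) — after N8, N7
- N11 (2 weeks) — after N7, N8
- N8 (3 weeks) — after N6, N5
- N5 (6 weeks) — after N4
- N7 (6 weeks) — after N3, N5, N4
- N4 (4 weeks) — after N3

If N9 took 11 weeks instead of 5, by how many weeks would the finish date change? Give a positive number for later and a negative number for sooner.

3

The binding path is N3→N4→N5→N7→N12 = 7+4+6+6+8 = 31; finish at 31 weeks.
N9 has 3 weeks of float (longest path through it is 28).
Now N3→N4→N5→N7→N9 = 7+4+6+6+11 = 34 is longest, so the finish becomes 34 weeks.
Change in finish: 34 − 31 = +3 weeks.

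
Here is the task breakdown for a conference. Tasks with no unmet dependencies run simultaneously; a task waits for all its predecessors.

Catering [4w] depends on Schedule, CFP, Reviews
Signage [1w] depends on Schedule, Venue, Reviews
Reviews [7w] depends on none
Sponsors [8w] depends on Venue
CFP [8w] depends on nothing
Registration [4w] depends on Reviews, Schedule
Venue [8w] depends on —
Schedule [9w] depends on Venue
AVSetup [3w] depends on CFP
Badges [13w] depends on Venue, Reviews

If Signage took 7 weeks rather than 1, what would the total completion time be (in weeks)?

Baseline: Venue→Schedule→Registration = 8+9+4 = 21 → 21 weeks.
Signage is off the critical path — its longest chain is 18 weeks, giving 3 of slack.
Now Venue→Schedule→Signage = 8+9+7 = 24 is longest, so the finish becomes 24 weeks.

24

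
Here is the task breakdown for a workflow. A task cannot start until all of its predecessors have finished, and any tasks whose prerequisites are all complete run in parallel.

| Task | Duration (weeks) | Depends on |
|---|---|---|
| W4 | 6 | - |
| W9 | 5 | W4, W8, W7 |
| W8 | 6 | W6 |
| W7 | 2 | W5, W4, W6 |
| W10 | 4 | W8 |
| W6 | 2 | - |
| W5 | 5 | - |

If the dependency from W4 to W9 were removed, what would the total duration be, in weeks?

13

With the dependency in place, W4→W7→W9 = 6+2+5 = 13 sets the finish at 13 weeks.
Dropping W4→W9 doesn't change W9's earliest start (8); another predecessor still binds.
New critical path: W4→W7→W9 = 6+2+5 = 13 ⇒ 13 weeks.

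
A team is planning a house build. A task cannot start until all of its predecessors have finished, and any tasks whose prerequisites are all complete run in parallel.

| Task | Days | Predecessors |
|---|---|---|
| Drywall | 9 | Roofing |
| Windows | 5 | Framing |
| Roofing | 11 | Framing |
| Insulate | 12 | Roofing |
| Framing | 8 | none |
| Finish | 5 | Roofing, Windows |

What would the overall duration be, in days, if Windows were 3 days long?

Critical path before the change: Framing→Roofing→Insulate = 8+11+12 = 31 giving 31 days.
The longest path through Windows is only 18 days, so Windows has float 13.
The critical path is still Framing→Roofing→Insulate; finish is now 31 days.

31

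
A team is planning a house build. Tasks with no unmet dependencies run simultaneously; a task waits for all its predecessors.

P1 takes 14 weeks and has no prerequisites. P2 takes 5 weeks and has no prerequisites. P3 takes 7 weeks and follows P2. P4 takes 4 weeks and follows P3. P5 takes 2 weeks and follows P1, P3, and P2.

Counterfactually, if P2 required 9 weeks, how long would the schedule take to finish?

20

As given, the longest chain is P2→P3→P4 = 5+7+4 = 16, so the finish is 16 weeks.
P2 lies on that path, so at 9 weeks the path becomes 20 weeks.
No other chain overtakes it, so the finish is 20 weeks.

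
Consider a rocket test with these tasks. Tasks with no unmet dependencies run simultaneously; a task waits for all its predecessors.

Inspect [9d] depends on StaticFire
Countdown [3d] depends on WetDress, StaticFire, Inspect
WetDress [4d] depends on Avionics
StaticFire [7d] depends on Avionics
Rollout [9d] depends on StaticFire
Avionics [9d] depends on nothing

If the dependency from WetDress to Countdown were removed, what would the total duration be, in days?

Original critical path: Avionics→StaticFire→Inspect→Countdown = 9+7+9+3 = 28 ⇒ 28 days.
Dropping WetDress→Countdown doesn't change Countdown's earliest start (25); another predecessor still binds.
New critical path: Avionics→StaticFire→Inspect→Countdown = 9+7+9+3 = 28 ⇒ 28 days.

28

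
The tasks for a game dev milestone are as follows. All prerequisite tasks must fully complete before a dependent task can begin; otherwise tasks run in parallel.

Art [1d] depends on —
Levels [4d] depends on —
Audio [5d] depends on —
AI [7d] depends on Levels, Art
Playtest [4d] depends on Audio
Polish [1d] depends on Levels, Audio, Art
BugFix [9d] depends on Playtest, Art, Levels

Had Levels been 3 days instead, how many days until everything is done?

As given, the longest chain is Audio→Playtest→BugFix = 5+4+9 = 18, so the finish is 18 days.
Levels is off the critical path — its longest chain is 13 days, giving 5 of slack.
That remains the longest chain; total 18 days.

18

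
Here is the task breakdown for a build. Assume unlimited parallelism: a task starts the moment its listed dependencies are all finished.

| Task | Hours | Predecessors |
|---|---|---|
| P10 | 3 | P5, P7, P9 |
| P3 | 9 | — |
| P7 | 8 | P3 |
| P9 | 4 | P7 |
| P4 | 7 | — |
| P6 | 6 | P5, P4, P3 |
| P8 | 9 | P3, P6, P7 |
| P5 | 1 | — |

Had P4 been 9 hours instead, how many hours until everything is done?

26

Baseline: P3→P7→P8 = 9+8+9 = 26 → 26 hours.
P4 is off the critical path — its longest chain is 22 hours, giving 4 of slack.
The critical path is still P3→P7→P8; finish is now 26 hours.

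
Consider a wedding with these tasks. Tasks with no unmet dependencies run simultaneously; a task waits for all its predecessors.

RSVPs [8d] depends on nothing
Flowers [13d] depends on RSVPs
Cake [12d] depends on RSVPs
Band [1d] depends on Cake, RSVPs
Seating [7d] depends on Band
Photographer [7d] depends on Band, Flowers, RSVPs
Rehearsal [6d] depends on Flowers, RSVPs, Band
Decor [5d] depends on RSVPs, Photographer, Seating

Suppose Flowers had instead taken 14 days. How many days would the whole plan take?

As given, the longest chain is RSVPs→Flowers→Photographer→Decor = 8+13+7+5 = 33, so the finish is 33 days.
Flowers is on the critical path; changing it to 14 makes that path 34 days.
That remains the longest chain; total 34 days.

34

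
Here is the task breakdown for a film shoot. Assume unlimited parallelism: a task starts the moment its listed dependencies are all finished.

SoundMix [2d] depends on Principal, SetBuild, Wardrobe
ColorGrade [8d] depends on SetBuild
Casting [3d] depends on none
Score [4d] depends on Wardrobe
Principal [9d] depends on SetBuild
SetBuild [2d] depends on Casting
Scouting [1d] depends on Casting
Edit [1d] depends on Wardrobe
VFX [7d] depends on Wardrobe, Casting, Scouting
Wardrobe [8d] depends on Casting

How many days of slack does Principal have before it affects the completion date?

The longest chain is Casting→Wardrobe→VFX = 3+8+7 = 18; overall finish 18 days.
The longest chain containing Principal totals 16 days.
Slack of Principal = 7 − 5 = 2 days.

2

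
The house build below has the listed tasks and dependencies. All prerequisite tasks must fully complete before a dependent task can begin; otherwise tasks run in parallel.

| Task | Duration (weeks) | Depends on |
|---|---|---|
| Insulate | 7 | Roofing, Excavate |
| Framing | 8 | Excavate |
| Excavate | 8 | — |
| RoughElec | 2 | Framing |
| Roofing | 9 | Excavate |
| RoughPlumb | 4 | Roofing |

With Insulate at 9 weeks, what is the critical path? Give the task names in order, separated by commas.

As given, the longest chain is Excavate→Roofing→Insulate = 8+9+7 = 24, so the finish is 24 weeks.
Since Insulate is critical, the +2 change carries straight to that chain (now 26 weeks).
That remains the longest chain; total 26 weeks.

Excavate, Roofing, Insulate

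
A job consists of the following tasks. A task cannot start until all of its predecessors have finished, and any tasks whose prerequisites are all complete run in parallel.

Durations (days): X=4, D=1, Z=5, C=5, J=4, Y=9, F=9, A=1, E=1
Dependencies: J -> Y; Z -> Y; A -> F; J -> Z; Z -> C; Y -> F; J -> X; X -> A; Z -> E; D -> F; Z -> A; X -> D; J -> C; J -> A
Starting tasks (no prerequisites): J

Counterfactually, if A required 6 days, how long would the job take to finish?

Actual critical path: J→Z→Y→F = 4+5+9+9 = 27 ⇒ 27 days.
A has 8 days of float (longest path through it is 19).
That remains the longest chain; total 27 days.

27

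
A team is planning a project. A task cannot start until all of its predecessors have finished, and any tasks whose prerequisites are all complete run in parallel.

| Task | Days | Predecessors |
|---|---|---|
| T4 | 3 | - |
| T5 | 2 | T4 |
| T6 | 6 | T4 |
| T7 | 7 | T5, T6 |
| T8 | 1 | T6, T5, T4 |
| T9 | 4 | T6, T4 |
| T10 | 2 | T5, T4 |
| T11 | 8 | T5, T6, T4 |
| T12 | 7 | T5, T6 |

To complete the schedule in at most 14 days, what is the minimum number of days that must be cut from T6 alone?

Current finish: 17 days; target: 14.
T6 is on every critical path, so each day cut from T6 cuts the finish by one (this holds down to a finish of 13).
Need 17 − 14 = 3 days off T6 → T6 becomes 3 days, finish becomes 14.

3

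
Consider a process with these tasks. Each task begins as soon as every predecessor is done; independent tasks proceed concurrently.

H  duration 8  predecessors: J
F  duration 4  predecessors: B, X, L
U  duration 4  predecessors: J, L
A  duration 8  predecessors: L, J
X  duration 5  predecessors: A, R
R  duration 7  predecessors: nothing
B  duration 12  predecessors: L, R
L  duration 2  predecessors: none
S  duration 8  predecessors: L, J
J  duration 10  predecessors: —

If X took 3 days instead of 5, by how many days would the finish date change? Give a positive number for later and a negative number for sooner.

-2

Actual critical path: J→A→X→F = 10+8+5+4 = 27 ⇒ 27 days.
Since X is critical, the -2 change carries straight to that chain (now 25 days).
No other chain overtakes it, so the finish is 25 days.
Change in finish: 25 − 27 = -2 days.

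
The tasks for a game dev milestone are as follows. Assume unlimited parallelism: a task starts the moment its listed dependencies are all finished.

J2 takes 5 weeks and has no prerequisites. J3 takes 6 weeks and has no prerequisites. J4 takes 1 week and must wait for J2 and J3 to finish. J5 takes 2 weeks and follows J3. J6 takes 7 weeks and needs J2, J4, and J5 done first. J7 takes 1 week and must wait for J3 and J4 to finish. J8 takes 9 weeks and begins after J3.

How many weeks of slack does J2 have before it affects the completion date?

The longest chain is J3→J5→J6 = 6+2+7 = 15; overall finish 15 weeks.
Longest path through J2: 13 weeks (earliest finish 5, latest finish 7).
Slack of J2 = 2 − 0 = 2 weeks.

2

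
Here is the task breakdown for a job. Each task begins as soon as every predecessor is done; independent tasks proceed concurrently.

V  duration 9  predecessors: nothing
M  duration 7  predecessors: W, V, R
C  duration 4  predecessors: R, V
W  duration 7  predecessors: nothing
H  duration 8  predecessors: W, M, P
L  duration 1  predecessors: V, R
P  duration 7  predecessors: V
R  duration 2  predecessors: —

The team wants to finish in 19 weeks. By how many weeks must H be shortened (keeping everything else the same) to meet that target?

5

Current finish: 24 weeks; target: 19.
H is on every critical path, so each week cut from H cuts the finish by one (this holds down to a finish of 17).
Need 24 − 19 = 5 weeks off H → H becomes 3 weeks, finish becomes 19.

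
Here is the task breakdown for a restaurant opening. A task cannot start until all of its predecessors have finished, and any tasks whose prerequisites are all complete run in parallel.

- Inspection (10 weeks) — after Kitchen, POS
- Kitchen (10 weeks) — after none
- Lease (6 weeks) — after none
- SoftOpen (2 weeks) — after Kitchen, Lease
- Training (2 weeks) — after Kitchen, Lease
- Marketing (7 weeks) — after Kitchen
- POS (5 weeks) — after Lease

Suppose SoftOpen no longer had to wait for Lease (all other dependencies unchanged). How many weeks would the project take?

21

With the dependency in place, Lease→POS→Inspection = 6+5+10 = 21 sets the finish at 21 weeks.
Dropping Lease→SoftOpen doesn't change SoftOpen's earliest start (10); another predecessor still binds.
New critical path: Lease→POS→Inspection = 6+5+10 = 21 ⇒ 21 weeks.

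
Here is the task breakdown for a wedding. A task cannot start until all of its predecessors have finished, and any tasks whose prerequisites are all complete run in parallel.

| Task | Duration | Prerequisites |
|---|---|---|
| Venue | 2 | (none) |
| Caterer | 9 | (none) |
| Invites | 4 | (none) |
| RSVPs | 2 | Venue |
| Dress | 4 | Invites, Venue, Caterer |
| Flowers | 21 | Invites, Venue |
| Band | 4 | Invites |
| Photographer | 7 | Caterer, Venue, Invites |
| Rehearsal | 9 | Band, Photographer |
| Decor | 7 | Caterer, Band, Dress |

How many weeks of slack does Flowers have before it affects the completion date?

0

The longest chain is Caterer→Photographer→Rehearsal = 9+7+9 = 25; overall finish 25 weeks.
Longest path through Flowers: 25 weeks (earliest finish 25, latest finish 25).
Slack of Flowers = 4 − 4 = 0 weeks.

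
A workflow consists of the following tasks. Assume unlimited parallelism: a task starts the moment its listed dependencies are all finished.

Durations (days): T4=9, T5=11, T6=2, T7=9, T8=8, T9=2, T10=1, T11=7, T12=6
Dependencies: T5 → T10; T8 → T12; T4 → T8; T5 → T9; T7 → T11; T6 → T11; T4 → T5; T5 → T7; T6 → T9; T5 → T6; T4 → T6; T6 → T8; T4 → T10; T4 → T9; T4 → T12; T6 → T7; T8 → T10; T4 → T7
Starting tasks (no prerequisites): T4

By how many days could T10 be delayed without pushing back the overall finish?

7

T4→T5→T6→T7→T11 = 9+11+2+9+7 = 38 sets the makespan at 38 days.
T10 finishes as early as 31 and must finish by 38.
Float = 38 − 31 = 7.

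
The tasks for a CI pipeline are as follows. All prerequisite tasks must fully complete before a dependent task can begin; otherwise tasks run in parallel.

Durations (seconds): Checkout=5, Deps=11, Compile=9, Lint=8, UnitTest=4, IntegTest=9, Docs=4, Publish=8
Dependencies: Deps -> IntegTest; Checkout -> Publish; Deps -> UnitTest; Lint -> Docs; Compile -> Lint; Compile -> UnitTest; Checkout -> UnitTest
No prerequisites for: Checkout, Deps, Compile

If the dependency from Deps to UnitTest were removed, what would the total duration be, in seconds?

Before: longest chain Compile→Lint→Docs = 9+8+4 = 21, finish 21.
Without Deps→UnitTest, UnitTest's earliest start moves from 11 to 9.
After: Compile→Lint→Docs = 9+8+4 = 21 → 21 seconds.

21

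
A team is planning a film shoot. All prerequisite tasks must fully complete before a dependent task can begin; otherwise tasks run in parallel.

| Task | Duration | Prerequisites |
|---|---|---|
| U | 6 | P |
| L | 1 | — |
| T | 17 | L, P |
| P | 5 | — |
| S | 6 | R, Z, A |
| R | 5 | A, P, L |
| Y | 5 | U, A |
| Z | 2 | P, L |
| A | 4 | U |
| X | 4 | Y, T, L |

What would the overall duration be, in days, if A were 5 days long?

Baseline: P→U→A→R→S = 5+6+4+5+6 = 26 → 26 days.
Since A is critical, the +1 change carries straight to that chain (now 27 days).
The critical path is still P→U→A→R→S; finish is now 27 days.

27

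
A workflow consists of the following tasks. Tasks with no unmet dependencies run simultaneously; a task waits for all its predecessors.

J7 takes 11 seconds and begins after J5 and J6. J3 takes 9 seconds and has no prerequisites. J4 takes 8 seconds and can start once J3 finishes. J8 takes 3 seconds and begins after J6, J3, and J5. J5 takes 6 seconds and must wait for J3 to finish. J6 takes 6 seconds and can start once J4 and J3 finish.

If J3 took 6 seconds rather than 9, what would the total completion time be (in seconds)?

31

Critical path before the change: J3→J4→J6→J7 = 9+8+6+11 = 34 giving 34 seconds.
Since J3 is critical, the -3 change carries straight to that chain (now 31 seconds).
No other chain overtakes it, so the finish is 31 seconds.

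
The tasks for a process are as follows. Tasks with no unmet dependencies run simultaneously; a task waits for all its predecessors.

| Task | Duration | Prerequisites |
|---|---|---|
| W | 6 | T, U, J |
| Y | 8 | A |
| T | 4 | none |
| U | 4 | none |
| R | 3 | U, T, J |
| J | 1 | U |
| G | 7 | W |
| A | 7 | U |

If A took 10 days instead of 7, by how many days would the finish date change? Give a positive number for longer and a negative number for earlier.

3

Critical path before the change: U→A→Y = 4+7+8 = 19 giving 19 days.
A is on the critical path; changing it to 10 makes that path 22 days.
The critical path is still U→A→Y; finish is now 22 days.
Change in finish: 22 − 19 = +3 days.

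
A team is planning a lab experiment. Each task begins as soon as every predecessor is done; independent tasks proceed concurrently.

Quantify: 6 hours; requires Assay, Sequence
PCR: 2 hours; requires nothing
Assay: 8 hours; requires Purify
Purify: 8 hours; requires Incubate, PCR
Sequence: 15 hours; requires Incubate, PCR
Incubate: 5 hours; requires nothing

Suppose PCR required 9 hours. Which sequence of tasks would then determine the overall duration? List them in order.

Actual critical path: Incubate→Purify→Assay→Quantify = 5+8+8+6 = 27 ⇒ 27 hours.
The longest path through PCR is only 24 hours, so PCR has float 3.
New critical path: PCR→Purify→Assay→Quantify = 9+8+8+6 = 31 ⇒ 31 hours.

PCR, Purify, Assay, Quantify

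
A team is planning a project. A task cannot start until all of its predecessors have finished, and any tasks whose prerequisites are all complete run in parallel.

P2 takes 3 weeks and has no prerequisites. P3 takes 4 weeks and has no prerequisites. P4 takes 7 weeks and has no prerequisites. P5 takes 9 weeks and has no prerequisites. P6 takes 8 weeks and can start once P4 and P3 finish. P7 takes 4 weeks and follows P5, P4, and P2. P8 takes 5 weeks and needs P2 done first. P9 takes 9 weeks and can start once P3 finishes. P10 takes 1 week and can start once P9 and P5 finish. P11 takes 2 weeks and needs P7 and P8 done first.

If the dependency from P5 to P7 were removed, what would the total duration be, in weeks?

15

With the dependency in place, P4→P6 = 7+8 = 15 sets the finish at 15 weeks.
Without P5→P7, P7's earliest start moves from 9 to 7.
The longest chain is now P4→P6 = 7+8 = 15, so the plan takes 15 weeks.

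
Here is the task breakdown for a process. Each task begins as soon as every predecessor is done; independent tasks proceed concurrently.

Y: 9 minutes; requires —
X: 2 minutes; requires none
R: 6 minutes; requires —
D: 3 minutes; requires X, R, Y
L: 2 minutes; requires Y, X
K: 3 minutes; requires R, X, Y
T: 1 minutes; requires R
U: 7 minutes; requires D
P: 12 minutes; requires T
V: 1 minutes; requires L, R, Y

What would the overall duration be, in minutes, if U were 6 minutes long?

Baseline: Y→D→U = 9+3+7 = 19 → 19 minutes.
U is on the critical path; changing it to 6 makes that path 18 minutes.
Now R→T→P = 6+1+12 = 19 is longest, so the finish becomes 19 minutes.

19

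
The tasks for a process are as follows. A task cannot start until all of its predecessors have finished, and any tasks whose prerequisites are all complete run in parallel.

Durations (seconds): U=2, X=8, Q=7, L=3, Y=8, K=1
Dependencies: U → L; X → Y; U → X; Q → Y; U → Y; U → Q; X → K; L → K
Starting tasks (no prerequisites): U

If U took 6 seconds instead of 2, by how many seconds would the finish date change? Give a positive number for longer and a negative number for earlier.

4

Critical path before the change: U→X→Y = 2+8+8 = 18 giving 18 seconds.
Since U is critical, the +4 change carries straight to that chain (now 22 seconds).
That remains the longest chain; total 22 seconds.
Change in finish: 22 − 18 = +4 seconds.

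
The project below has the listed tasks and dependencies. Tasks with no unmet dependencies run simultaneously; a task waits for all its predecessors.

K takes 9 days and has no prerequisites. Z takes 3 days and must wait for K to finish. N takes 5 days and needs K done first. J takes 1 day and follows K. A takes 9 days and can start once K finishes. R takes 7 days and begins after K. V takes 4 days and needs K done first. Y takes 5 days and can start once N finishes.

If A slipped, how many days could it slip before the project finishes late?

1

Critical path: K→N→Y = 9+5+5 = 19, so the finish is 19 days.
Longest path through A: 18 days (earliest finish 18, latest finish 19).
Float = 19 − 18 = 1.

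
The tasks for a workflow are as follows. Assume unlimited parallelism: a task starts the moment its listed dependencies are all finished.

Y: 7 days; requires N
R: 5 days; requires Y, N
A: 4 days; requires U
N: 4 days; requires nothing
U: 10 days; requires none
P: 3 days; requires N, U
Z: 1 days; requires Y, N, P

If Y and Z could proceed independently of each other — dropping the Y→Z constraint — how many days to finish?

16

Original critical path: N→Y→R = 4+7+5 = 16 ⇒ 16 days.
Dropping Y→Z doesn't change Z's earliest start (13); another predecessor still binds.
After: N→Y→R = 4+7+5 = 16 → 16 days.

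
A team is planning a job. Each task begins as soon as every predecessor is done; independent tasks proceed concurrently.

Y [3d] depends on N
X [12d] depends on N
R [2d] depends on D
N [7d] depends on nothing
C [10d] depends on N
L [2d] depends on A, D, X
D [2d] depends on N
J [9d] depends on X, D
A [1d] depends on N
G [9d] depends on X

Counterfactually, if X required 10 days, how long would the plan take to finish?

Actual critical path: N→X→J = 7+12+9 = 28 ⇒ 28 days.
X lies on that path, so at 10 days the path becomes 26 days.
The critical path is still N→X→J; finish is now 26 days.

26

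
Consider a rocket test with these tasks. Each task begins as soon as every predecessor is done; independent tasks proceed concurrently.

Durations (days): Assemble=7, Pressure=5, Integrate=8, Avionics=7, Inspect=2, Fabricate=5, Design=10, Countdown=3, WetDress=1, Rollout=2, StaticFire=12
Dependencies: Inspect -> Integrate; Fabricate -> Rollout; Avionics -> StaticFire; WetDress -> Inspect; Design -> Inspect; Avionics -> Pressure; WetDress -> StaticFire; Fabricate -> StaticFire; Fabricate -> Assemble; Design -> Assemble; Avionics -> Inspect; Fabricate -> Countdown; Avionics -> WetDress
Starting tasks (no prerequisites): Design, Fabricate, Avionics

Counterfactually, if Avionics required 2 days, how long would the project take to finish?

As given, the longest chain is Avionics→WetDress→StaticFire = 7+1+12 = 20, so the finish is 20 days.
Avionics is on the critical path; changing it to 2 makes that path 15 days.
Now Design→Inspect→Integrate = 10+2+8 = 20 is longest, so the finish becomes 20 days.

20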